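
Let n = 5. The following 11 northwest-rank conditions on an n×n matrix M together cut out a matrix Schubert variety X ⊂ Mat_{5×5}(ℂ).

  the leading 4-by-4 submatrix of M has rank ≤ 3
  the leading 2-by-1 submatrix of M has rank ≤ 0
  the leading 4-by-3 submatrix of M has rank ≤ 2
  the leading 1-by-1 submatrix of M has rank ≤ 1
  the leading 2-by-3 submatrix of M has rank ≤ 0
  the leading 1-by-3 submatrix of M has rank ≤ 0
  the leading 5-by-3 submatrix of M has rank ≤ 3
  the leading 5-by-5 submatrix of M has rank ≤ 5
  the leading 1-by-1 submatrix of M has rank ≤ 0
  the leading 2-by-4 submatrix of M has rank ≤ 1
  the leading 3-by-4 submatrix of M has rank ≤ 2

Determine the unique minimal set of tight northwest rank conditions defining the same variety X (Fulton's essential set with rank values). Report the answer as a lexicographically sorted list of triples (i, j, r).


Reconstructing r_w from the 11 given conditions:

  R[1]: 0, 0, 0, 1, 1
  R[2]: 0, 0, 0, 1, 2
  R[3]: 1, 1, 1, 2, 3
  R[4]: 1, 2, 2, 3, 4
  R[5]: 1, 2, 3, 4, 5

giving w = (4, 5, 1, 2, 3) via Δ²R.

Fulton essential set (1 of the 6 Rothe cells):

[(2, 3, 0)]


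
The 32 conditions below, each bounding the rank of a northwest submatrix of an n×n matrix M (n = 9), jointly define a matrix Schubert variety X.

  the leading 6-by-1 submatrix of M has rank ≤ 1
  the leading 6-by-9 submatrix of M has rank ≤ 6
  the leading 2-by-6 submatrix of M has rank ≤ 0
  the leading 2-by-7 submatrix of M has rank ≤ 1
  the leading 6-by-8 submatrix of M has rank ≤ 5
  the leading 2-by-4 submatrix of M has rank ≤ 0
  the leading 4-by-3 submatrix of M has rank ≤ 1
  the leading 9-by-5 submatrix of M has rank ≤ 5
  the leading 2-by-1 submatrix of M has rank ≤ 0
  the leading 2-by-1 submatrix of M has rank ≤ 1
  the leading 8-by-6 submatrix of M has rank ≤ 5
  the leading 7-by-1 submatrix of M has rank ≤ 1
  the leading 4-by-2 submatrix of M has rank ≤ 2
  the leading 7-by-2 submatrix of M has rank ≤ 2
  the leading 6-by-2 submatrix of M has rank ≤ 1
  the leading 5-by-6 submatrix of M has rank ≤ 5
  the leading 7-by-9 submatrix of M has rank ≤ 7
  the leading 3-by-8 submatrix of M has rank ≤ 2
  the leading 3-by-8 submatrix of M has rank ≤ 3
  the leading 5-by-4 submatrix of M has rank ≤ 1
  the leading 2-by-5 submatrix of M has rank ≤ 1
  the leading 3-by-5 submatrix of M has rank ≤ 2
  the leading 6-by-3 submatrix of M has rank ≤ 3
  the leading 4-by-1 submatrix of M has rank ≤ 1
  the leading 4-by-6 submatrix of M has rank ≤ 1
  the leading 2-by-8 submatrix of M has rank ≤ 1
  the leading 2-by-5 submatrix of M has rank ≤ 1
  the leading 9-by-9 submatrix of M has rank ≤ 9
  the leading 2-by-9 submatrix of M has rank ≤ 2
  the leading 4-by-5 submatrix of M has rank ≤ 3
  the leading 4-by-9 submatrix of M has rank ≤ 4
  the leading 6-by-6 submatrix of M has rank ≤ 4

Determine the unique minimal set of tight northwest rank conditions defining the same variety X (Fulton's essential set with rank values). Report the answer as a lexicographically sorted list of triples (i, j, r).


Reconstructing r_w from the 32 given conditions:

  R[1]: 0 | 0 | 0 | 0 | 0 | 0 | 1 | 1 | 1
  R[2]: 0 | 0 | 0 | 0 | 0 | 0 | 1 | 1 | 2
  R[3]: 1 | 1 | 1 | 1 | 1 | 1 | 2 | 2 | 3
  R[4]: 1 | 1 | 1 | 1 | 1 | 1 | 2 | 3 | 4
  R[5]: 1 | 1 | 1 | 1 | 2 | 2 | 3 | 4 | 5
  R[6]: 1 | 1 | 2 | 2 | 3 | 3 | 4 | 5 | 6
  R[7]: 1 | 2 | 3 | 3 | 4 | 4 | 5 | 6 | 7
  R[8]: 1 | 2 | 3 | 4 | 5 | 5 | 6 | 7 | 8
  R[9]: 1 | 2 | 3 | 4 | 5 | 6 | 7 | 8 | 9

the unique w with this rank table is (7, 9, 1, 8, 5, 3, 2, 4, 6).

D(w) has 22 cells with 5 SE-corners; essential set:

[(2, 6, 0), (2, 8, 1), (4, 6, 1), (5, 4, 1), (6, 2, 1)]


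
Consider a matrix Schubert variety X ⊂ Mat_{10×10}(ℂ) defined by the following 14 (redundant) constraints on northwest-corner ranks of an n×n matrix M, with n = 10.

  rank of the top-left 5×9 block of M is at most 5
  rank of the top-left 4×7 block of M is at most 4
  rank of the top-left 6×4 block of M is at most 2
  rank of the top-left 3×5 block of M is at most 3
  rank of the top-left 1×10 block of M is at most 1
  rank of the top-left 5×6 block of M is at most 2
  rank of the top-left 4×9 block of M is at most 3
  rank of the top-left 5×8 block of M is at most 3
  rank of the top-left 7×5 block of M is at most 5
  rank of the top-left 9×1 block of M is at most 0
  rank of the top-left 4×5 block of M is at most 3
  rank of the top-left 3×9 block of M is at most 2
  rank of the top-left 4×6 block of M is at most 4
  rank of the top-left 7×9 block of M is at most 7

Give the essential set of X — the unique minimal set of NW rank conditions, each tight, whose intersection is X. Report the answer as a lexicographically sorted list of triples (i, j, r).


Recovering R(i,j) via the rank-extension bound from the 14 conditions:

  R[1]: 0 1 1 1 1 1 1 1 1 1
  R[2]: 0 1 2 2 2 2 2 2 2 2
  R[3]: 0 1 2 2 2 2 2 2 2 3
  R[4]: 0 1 2 2 2 2 3 3 3 4
  R[5]: 0 1 2 2 2 2 3 3 4 5
  R[6]: 0 1 2 2 3 3 4 4 5 6
  R[7]: 0 1 2 3 4 4 5 5 6 7
  R[8]: 0 1 2 3 4 5 6 6 7 8
  R[9]: 0 1 2 3 4 5 6 7 8 9
  R[10]: 1 2 3 4 5 6 7 8 9 10

so w = (2, 3, 10, 7, 9, 5, 4, 6, 8, 1).

D(w) has 23 cells with 5 SE-corners; essential set:

[(3, 9, 2), (5, 6, 2), (5, 8, 3), (6, 4, 2), (9, 1, 0)]


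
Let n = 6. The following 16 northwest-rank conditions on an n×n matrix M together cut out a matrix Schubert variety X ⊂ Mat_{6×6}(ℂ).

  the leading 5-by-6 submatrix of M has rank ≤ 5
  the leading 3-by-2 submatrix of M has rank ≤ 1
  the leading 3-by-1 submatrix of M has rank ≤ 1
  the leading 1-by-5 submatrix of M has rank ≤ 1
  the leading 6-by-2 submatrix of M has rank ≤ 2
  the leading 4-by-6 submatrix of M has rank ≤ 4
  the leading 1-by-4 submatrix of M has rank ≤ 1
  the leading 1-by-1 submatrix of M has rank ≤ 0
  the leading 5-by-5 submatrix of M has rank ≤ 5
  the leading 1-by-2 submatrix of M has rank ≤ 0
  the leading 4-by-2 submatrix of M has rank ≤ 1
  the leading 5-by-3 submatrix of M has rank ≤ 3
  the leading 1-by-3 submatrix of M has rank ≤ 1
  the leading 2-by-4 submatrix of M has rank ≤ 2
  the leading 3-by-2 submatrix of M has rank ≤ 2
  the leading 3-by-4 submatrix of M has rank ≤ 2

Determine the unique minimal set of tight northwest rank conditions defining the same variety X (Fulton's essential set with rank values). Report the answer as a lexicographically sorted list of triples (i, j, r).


Computing R[i][j] = min implied NW-rank bound (n=6, 16 conditions):

  0 | 0 | 1 | 1 | 1 | 1
  1 | 1 | 2 | 2 | 2 | 2
  1 | 1 | 2 | 2 | 3 | 3
  1 | 1 | 2 | 3 | 4 | 4
  1 | 2 | 3 | 4 | 5 | 5
  1 | 2 | 3 | 4 | 5 | 6

the unique w with this rank table is (3, 1, 5, 4, 2, 6).

D(w) has 5 cells with 3 SE-corners; essential set:

[(1, 2, 0), (3, 4, 2), (4, 2, 1)]


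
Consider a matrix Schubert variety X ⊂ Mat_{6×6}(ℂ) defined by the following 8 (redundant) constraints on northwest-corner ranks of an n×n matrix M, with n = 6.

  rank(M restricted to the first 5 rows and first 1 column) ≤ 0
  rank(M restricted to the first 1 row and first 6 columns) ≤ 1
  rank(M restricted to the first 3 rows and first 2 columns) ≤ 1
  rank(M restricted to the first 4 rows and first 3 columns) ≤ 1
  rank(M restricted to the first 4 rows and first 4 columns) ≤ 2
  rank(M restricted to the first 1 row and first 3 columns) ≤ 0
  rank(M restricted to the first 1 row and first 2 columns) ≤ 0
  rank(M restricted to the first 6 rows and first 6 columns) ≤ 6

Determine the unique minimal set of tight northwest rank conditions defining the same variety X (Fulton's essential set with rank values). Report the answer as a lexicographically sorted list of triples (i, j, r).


The tightest implied rank at each (i,j), from the 8 conditions:

  row 1: 0, 0, 0, 1, 1, 1
  row 2: 0, 1, 1, 2, 2, 2
  row 3: 0, 1, 1, 2, 3, 3
  row 4: 0, 1, 1, 2, 3, 4
  row 5: 0, 1, 2, 3, 4, 5
  row 6: 1, 2, 3, 4, 5, 6

hence w(1..6) = (4, 2, 5, 6, 3, 1).

ℓ(w)=9; the 3 essential cells (i,j,r):

[(1, 3, 0), (4, 3, 1), (5, 1, 0)]


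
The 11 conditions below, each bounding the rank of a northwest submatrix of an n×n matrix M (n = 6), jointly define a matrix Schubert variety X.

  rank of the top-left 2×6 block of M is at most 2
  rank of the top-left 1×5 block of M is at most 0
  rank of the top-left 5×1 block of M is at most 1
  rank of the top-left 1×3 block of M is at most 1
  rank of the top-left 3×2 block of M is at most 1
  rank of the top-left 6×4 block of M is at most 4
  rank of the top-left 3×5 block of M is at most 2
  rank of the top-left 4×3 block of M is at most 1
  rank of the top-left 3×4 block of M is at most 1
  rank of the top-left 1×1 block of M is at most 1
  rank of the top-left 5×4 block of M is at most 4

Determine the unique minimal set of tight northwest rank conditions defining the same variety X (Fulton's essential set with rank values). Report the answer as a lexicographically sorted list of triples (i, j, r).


Recovering R(i,j) via the rank-extension bound from the 11 conditions:

  row 1: 0  0  0  0  0  1
  row 2: 1  1  1  1  1  2
  row 3: 1  1  1  1  2  3
  row 4: 1  1  1  2  3  4
  row 5: 1  2  2  3  4  5
  row 6: 1  2  3  4  5  6

second differences of R give the permutation w = (6, 1, 5, 4, 2, 3).

Rothe diagram D(w) (10 cells), 3 SE-corners (essential conditions):

[(1, 5, 0), (3, 4, 1), (4, 3, 1)]


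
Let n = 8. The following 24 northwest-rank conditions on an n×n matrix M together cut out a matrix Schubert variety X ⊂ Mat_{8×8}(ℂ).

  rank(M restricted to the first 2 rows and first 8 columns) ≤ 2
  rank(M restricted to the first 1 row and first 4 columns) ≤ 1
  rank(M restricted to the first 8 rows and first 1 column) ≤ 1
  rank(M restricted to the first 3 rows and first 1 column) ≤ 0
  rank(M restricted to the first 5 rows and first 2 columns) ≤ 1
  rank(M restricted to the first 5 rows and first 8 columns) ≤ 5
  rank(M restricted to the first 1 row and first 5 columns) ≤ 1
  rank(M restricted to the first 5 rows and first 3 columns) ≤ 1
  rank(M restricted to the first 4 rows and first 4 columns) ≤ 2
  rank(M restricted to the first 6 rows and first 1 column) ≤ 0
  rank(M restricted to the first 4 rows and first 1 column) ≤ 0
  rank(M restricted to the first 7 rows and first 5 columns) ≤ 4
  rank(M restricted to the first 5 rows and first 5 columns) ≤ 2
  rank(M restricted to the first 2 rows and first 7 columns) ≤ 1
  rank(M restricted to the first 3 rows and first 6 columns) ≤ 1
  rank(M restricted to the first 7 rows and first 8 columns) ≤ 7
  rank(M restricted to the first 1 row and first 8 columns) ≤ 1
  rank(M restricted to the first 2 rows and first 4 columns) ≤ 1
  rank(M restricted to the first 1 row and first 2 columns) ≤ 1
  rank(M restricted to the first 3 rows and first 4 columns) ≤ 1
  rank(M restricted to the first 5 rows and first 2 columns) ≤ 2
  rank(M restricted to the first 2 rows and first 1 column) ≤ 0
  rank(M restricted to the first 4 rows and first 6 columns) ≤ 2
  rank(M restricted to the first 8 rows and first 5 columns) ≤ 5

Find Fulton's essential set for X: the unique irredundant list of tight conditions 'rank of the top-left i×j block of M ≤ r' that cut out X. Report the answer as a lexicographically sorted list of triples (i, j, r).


The tightest implied rank at each (i,j), from the 24 conditions:

  i=1: 0 | 1 | 1 | 1 | 1 | 1 | 1 | 1
  i=2: 0 | 1 | 1 | 1 | 1 | 1 | 1 | 2
  i=3: 0 | 1 | 1 | 1 | 1 | 1 | 2 | 3
  i=4: 0 | 1 | 1 | 2 | 2 | 2 | 3 | 4
  i=5: 0 | 1 | 1 | 2 | 2 | 3 | 4 | 5
  i=6: 0 | 1 | 2 | 3 | 3 | 4 | 5 | 6
  i=7: 1 | 2 | 3 | 4 | 4 | 5 | 6 | 7
  i=8: 1 | 2 | 3 | 4 | 5 | 6 | 7 | 8

hence w(1..8) = (2, 8, 7, 4, 6, 3, 1, 5).

Fulton essential set (5 of the 18 Rothe cells):

[(2, 7, 1), (3, 6, 1), (5, 3, 1), (5, 5, 2), (6, 1, 0)]


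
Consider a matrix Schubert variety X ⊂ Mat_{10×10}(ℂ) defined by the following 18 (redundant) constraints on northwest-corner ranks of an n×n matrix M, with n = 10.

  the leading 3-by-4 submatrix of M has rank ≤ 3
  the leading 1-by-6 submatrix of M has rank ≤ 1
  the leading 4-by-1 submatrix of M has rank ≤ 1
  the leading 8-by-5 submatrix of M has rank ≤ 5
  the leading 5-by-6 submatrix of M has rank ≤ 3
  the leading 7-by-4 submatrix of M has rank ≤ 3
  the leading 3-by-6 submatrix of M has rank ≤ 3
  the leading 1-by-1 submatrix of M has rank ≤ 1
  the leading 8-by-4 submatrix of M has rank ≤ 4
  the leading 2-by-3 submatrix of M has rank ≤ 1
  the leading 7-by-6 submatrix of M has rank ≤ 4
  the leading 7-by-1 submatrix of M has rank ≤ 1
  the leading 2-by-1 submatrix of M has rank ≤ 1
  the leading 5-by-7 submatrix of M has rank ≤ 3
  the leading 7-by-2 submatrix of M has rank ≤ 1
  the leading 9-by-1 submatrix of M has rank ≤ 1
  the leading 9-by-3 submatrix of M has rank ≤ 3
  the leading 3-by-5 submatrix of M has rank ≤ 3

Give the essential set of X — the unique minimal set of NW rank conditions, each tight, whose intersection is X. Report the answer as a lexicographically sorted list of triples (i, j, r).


Computing R[i][j] = min implied NW-rank bound (n=10, 18 conditions):

  i=1: 1 | 1 | 1 | 1 | 1 | 1 | 1 | 1 | 1 | 1
  i=2: 1 | 1 | 1 | 2 | 2 | 2 | 2 | 2 | 2 | 2
  i=3: 1 | 1 | 2 | 3 | 3 | 3 | 3 | 3 | 3 | 3
  i=4: 1 | 1 | 2 | 3 | 3 | 3 | 3 | 4 | 4 | 4
  i=5: 1 | 1 | 2 | 3 | 3 | 3 | 3 | 4 | 5 | 5
  i=6: 1 | 1 | 2 | 3 | 4 | 4 | 4 | 5 | 6 | 6
  i=7: 1 | 1 | 2 | 3 | 4 | 4 | 5 | 6 | 7 | 7
  i=8: 1 | 2 | 3 | 4 | 5 | 5 | 6 | 7 | 8 | 8
  i=9: 1 | 2 | 3 | 4 | 5 | 6 | 7 | 8 | 9 | 9
  i=10: 1 | 2 | 3 | 4 | 5 | 6 | 7 | 8 | 9 | 10

reading off 1-entries of Δ²R: w = (1, 4, 3, 8, 9, 5, 7, 2, 6, 10).

Rothe diagram D(w) (14 cells), 4 SE-corners (essential conditions):

[(2, 3, 1), (5, 7, 3), (7, 2, 1), (7, 6, 4)]


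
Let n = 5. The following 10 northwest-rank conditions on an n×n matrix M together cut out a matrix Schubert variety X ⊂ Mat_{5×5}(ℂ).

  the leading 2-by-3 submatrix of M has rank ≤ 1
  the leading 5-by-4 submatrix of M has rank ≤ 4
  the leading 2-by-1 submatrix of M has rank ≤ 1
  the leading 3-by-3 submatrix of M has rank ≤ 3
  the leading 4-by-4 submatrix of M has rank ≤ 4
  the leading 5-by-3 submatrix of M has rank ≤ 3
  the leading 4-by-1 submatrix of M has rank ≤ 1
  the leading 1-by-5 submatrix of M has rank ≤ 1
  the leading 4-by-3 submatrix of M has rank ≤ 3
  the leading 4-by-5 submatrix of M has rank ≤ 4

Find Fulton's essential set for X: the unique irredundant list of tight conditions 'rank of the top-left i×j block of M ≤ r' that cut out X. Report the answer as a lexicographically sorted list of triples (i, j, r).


Rank table r_w(5×5) implied by the 10 constraints:

  row 1: 1  1  1  1  1
  row 2: 1  1  1  2  2
  row 3: 1  2  2  3  3
  row 4: 1  2  3  4  4
  row 5: 1  2  3  4  5

second differences of R give the permutation w = (1, 4, 2, 3, 5).

ℓ(w)=2; the 1 essential cell (i,j,r):

[(2, 3, 1)]


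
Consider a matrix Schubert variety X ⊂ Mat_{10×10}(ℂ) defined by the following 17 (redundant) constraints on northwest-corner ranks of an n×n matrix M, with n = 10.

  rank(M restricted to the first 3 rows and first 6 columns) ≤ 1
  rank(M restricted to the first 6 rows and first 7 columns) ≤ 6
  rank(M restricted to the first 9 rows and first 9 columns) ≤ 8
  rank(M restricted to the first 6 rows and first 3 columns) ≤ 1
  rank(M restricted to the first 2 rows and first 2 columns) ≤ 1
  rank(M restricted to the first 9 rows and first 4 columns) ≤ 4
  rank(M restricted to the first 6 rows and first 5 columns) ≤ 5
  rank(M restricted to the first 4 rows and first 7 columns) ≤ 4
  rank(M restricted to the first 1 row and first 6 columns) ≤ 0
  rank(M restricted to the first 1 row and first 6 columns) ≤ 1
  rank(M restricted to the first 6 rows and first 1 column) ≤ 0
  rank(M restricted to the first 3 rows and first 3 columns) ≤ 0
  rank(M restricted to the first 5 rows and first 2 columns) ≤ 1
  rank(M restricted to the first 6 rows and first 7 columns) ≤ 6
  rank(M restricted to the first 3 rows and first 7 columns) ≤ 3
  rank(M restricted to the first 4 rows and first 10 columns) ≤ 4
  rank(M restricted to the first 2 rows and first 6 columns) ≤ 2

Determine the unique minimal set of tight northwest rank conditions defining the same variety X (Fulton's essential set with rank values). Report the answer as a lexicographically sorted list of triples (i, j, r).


Reconstructing r_w from the 17 given conditions:

  R[1]: 0 | 0 | 0 | 0 | 0 | 0 | 1 | 1 | 1 | 1
  R[2]: 0 | 0 | 0 | 1 | 1 | 1 | 2 | 2 | 2 | 2
  R[3]: 0 | 0 | 0 | 1 | 1 | 1 | 2 | 3 | 3 | 3
  R[4]: 0 | 1 | 1 | 2 | 2 | 2 | 3 | 4 | 4 | 4
  R[5]: 0 | 1 | 1 | 2 | 3 | 3 | 4 | 5 | 5 | 5
  R[6]: 0 | 1 | 1 | 2 | 3 | 4 | 5 | 6 | 6 | 6
  R[7]: 1 | 2 | 2 | 3 | 4 | 5 | 6 | 7 | 7 | 7
  R[8]: 1 | 2 | 3 | 4 | 5 | 6 | 7 | 8 | 8 | 8
  R[9]: 1 | 2 | 3 | 4 | 5 | 6 | 7 | 8 | 8 | 9
  R[10]: 1 | 2 | 3 | 4 | 5 | 6 | 7 | 8 | 9 | 10

reading off 1-entries of Δ²R: w = (7, 4, 8, 2, 5, 6, 1, 3, 10, 9).

D(w) has 20 cells with 6 SE-corners; essential set:

[(1, 6, 0), (3, 3, 0), (3, 6, 1), (6, 1, 0), (6, 3, 1), (9, 9, 8)]


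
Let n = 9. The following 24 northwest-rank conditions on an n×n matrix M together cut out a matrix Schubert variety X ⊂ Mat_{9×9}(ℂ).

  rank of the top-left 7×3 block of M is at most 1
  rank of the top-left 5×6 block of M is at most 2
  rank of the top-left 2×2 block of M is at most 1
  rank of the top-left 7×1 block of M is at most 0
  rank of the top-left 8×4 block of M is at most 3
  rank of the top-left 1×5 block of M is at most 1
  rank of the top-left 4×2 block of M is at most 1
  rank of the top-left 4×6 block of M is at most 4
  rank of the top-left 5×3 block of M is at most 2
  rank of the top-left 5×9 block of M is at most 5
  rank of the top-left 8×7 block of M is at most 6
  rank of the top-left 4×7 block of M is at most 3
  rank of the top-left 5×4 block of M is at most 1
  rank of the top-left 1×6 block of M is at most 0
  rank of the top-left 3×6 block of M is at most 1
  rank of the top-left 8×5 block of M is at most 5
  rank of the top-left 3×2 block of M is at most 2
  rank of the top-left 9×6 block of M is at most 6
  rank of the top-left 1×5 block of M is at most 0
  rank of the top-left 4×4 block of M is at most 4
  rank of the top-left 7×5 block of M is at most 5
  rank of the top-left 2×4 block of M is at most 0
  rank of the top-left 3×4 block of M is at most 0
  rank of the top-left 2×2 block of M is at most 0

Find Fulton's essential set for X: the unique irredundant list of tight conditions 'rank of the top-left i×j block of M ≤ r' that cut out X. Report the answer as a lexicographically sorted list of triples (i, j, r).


Recovering R(i,j) via the rank-extension bound from the 24 conditions:

  i=1: 0 0 0 0 0 0 1 1 1
  i=2: 0 0 0 0 1 1 2 2 2
  i=3: 0 0 0 0 1 1 2 3 3
  i=4: 0 1 1 1 2 2 3 4 4
  i=5: 0 1 1 1 2 2 3 4 5
  i=6: 0 1 1 2 3 3 4 5 6
  i=7: 0 1 1 2 3 4 5 6 7
  i=8: 1 2 2 3 4 5 6 7 8
  i=9: 1 2 3 4 5 6 7 8 9

giving w = (7, 5, 8, 2, 9, 4, 6, 1, 3) via Δ²R.

|D(w)|=24, |Ess(w)|=7:

[(1, 6, 0), (3, 4, 0), (3, 6, 1), (5, 4, 1), (5, 6, 2), (7, 1, 0), (7, 3, 1)]


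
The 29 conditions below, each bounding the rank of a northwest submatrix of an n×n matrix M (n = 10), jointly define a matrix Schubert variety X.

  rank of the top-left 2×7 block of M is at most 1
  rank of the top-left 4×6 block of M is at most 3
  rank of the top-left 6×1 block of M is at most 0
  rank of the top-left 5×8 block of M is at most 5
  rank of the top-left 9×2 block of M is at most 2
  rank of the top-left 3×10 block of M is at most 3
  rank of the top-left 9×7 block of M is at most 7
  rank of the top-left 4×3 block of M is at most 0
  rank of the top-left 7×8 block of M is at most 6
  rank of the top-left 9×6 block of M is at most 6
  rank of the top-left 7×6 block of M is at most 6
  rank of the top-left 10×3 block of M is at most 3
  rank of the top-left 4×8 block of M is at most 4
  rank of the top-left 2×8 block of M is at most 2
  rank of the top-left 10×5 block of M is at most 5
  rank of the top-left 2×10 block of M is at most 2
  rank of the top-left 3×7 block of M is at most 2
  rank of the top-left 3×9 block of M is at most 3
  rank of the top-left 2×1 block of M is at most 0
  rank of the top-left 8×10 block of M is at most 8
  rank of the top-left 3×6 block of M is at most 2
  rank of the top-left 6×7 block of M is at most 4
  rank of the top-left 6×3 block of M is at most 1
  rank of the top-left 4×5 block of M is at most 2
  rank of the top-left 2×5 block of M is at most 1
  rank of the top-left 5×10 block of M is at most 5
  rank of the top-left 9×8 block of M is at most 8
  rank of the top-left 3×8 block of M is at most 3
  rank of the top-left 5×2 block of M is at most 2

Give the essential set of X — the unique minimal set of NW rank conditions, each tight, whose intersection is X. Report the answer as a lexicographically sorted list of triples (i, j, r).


Recovering R(i,j) via the rank-extension bound from the 29 conditions:

  row 1: 0  0  0  1  1  1  1  1  1  1
  row 2: 0  0  0  1  1  1  1  2  2  2
  row 3: 0  0  0  1  2  2  2  3  3  3
  row 4: 0  0  0  1  2  3  3  4  4  4
  row 5: 0  1  1  2  3  4  4  5  5  5
  row 6: 0  1  1  2  3  4  4  5  6  6
  row 7: 1  2  2  3  4  5  5  6  7  7
  row 8: 1  2  3  4  5  6  6  7  8  8
  row 9: 1  2  3  4  5  6  7  8  9  9
  row 10: 1  2  3  4  5  6  7  8  9  10

second differences of R give the permutation w = (4, 8, 5, 6, 2, 9, 1, 3, 7, 10).

5 SE-corners of the 19-cell Rothe diagram give Ess(w):

[(2, 7, 1), (4, 3, 0), (6, 1, 0), (6, 3, 1), (6, 7, 4)]


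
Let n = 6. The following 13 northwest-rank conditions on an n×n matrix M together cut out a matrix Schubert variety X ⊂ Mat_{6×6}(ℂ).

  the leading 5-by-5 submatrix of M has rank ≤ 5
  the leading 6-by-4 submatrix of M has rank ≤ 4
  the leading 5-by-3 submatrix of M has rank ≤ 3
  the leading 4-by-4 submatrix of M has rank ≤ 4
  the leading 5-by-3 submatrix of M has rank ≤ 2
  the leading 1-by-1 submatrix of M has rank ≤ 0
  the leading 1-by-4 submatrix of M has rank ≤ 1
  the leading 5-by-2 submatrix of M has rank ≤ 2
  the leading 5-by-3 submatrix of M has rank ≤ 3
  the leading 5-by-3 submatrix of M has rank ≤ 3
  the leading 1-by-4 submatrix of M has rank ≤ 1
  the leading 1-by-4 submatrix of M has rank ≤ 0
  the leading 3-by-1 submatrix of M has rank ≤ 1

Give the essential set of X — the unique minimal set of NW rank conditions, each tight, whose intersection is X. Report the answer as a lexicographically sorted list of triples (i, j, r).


Rank table r_w(6×6) implied by the 13 constraints:

  i=1: 0 0 0 0 1 1
  i=2: 1 1 1 1 2 2
  i=3: 1 2 2 2 3 3
  i=4: 1 2 2 3 4 4
  i=5: 1 2 2 3 4 5
  i=6: 1 2 3 4 5 6

giving w = (5, 1, 2, 4, 6, 3) via Δ²R.

Rothe diagram D(w) (6 cells), 2 SE-corners (essential conditions):

[(1, 4, 0), (5, 3, 2)]


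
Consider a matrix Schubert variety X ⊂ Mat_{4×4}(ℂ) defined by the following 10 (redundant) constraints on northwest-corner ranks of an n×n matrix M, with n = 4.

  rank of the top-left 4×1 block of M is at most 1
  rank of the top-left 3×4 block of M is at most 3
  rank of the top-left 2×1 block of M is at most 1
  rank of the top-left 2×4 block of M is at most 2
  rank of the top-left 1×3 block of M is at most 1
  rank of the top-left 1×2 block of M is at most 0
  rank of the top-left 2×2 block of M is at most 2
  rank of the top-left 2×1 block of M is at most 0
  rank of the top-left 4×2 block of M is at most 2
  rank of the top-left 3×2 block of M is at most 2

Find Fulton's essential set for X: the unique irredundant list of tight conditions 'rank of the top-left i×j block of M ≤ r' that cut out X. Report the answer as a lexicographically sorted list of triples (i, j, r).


Recovering R(i,j) via the rank-extension bound from the 10 conditions:

  0 0 1 1
  0 1 2 2
  1 2 3 3
  1 2 3 4

reading off 1-entries of Δ²R: w = (3, 2, 1, 4).

|D(w)|=3, |Ess(w)|=2:

[(1, 2, 0), (2, 1, 0)]


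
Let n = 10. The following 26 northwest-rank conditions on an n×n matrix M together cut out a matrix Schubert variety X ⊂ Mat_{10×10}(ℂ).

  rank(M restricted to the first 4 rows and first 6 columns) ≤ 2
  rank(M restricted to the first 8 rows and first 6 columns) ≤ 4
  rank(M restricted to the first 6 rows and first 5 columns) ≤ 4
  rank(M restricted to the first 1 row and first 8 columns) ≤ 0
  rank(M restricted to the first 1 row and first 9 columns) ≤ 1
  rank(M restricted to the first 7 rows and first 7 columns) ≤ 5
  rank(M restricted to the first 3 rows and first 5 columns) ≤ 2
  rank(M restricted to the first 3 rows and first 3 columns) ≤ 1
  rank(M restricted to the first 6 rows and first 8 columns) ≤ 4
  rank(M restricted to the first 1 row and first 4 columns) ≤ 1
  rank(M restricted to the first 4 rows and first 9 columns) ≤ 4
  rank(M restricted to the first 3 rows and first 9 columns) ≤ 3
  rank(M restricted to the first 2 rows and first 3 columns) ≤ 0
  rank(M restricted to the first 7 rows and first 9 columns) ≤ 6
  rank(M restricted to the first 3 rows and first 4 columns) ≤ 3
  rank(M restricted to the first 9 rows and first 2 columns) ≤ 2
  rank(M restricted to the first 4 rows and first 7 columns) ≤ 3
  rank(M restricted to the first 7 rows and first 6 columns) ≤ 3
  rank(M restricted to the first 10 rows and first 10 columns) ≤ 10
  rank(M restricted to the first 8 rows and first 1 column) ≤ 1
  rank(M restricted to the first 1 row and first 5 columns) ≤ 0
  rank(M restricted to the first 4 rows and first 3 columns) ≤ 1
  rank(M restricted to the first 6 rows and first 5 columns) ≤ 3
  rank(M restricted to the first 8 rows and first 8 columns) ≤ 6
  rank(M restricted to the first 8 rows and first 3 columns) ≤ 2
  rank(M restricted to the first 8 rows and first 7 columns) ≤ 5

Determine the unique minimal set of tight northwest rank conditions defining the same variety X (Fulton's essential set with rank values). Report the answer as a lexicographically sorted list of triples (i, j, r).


Rank table r_w(10×10) implied by the 26 constraints:

  0, 0, 0, 0, 0, 0, 0, 0, 1, 1
  0, 0, 0, 1, 1, 1, 1, 1, 2, 2
  1, 1, 1, 2, 2, 2, 2, 2, 3, 3
  1, 1, 1, 2, 2, 2, 3, 3, 4, 4
  1, 2, 2, 3, 3, 3, 4, 4, 5, 5
  1, 2, 2, 3, 3, 3, 4, 4, 5, 6
  1, 2, 2, 3, 3, 3, 4, 5, 6, 7
  1, 2, 2, 3, 4, 4, 5, 6, 7, 8
  1, 2, 3, 4, 5, 5, 6, 7, 8, 9
  1, 2, 3, 4, 5, 6, 7, 8, 9, 10

so w = (9, 4, 1, 7, 2, 10, 8, 5, 3, 6).

D(w) has 23 cells with 7 SE-corners; essential set:

[(1, 8, 0), (2, 3, 0), (4, 3, 1), (4, 6, 2), (6, 8, 4), (7, 6, 3), (8, 3, 2)]


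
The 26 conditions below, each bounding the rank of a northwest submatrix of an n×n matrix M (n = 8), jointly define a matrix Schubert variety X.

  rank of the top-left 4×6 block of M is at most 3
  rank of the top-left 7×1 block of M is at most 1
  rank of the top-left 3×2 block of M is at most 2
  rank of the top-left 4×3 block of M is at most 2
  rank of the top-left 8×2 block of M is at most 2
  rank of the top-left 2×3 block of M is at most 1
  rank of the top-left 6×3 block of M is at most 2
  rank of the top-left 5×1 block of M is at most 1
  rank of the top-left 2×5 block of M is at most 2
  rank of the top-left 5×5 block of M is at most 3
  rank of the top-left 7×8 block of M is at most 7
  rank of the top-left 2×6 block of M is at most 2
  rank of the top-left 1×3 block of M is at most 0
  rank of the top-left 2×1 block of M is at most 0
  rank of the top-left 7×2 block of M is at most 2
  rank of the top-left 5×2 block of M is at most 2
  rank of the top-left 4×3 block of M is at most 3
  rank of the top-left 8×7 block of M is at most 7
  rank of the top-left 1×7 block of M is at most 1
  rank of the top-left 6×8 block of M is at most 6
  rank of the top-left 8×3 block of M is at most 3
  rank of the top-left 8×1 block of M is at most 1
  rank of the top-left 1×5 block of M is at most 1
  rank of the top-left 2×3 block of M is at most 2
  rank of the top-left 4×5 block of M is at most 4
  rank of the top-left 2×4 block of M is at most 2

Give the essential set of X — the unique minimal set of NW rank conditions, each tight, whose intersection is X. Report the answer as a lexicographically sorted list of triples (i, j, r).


Reconstructing r_w from the 26 given conditions:

  row 1: 0, 0, 0, 1, 1, 1, 1, 1
  row 2: 0, 1, 1, 2, 2, 2, 2, 2
  row 3: 1, 2, 2, 3, 3, 3, 3, 3
  row 4: 1, 2, 2, 3, 3, 3, 4, 4
  row 5: 1, 2, 2, 3, 3, 4, 5, 5
  row 6: 1, 2, 2, 3, 4, 5, 6, 6
  row 7: 1, 2, 3, 4, 5, 6, 7, 7
  row 8: 1, 2, 3, 4, 5, 6, 7, 8

second differences of R give the permutation w = (4, 2, 1, 7, 6, 5, 3, 8).

Rothe diagram D(w) (10 cells), 5 SE-corners (essential conditions):

[(1, 3, 0), (2, 1, 0), (4, 6, 3), (5, 5, 3), (6, 3, 2)]


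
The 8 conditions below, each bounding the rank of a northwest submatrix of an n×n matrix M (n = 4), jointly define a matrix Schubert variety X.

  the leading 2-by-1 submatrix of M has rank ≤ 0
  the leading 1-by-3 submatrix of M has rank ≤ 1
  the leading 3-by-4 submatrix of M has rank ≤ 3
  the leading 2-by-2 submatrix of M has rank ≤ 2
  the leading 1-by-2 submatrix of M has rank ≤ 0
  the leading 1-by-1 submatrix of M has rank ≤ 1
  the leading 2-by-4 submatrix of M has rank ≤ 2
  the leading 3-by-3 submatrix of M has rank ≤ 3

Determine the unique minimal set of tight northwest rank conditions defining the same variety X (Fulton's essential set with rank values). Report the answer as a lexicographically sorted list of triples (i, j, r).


Rank table r_w(4×4) implied by the 8 constraints:

  i=1: 0 0 1 1
  i=2: 0 1 2 2
  i=3: 1 2 3 3
  i=4: 1 2 3 4

so w = (3, 2, 1, 4).

D(w) has 3 cells with 2 SE-corners; essential set:

[(1, 2, 0), (2, 1, 0)]


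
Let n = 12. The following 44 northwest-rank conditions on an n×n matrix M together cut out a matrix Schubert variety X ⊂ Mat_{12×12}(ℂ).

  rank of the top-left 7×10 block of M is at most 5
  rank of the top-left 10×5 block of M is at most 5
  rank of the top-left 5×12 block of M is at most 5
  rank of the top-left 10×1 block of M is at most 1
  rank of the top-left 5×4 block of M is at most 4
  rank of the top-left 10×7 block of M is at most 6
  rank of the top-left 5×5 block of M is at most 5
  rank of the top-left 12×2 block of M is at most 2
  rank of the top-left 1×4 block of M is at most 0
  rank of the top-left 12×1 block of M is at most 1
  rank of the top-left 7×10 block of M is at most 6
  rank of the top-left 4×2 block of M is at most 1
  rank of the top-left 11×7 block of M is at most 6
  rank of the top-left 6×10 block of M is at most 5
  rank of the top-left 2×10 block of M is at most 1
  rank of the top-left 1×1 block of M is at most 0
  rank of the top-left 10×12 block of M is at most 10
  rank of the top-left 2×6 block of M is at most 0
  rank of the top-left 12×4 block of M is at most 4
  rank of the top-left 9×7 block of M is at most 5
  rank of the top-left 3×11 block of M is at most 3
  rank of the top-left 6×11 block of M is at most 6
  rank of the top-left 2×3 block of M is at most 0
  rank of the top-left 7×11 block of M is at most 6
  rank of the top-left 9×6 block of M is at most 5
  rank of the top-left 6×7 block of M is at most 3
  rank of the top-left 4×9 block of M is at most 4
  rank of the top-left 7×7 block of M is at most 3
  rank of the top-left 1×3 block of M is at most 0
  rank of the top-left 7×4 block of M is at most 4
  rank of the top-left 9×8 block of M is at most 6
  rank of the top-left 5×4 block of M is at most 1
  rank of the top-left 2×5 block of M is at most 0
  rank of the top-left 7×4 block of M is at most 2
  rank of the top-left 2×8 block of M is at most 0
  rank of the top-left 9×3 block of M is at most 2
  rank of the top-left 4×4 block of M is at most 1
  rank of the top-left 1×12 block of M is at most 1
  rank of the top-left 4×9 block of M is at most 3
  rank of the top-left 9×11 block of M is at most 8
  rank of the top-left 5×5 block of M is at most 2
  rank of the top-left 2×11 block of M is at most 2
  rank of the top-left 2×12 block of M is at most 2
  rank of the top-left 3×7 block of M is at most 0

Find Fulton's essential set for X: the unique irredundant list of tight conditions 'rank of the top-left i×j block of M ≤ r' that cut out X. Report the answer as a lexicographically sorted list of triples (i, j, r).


Reconstructing r_w from the 44 given conditions:

  row 1: 0 | 0 | 0 | 0 | 0 | 0 | 0 | 0 | 1 | 1 | 1 | 1
  row 2: 0 | 0 | 0 | 0 | 0 | 0 | 0 | 0 | 1 | 1 | 2 | 2
  row 3: 0 | 0 | 0 | 0 | 0 | 0 | 0 | 1 | 2 | 2 | 3 | 3
  row 4: 1 | 1 | 1 | 1 | 1 | 1 | 1 | 2 | 3 | 3 | 4 | 4
  row 5: 1 | 1 | 1 | 1 | 2 | 2 | 2 | 3 | 4 | 4 | 5 | 5
  row 6: 1 | 2 | 2 | 2 | 3 | 3 | 3 | 4 | 5 | 5 | 6 | 6
  row 7: 1 | 2 | 2 | 2 | 3 | 3 | 3 | 4 | 5 | 5 | 6 | 7
  row 8: 1 | 2 | 2 | 3 | 4 | 4 | 4 | 5 | 6 | 6 | 7 | 8
  row 9: 1 | 2 | 2 | 3 | 4 | 5 | 5 | 6 | 7 | 7 | 8 | 9
  row 10: 1 | 2 | 3 | 4 | 5 | 6 | 6 | 7 | 8 | 8 | 9 | 10
  row 11: 1 | 2 | 3 | 4 | 5 | 6 | 6 | 7 | 8 | 9 | 10 | 11
  row 12: 1 | 2 | 3 | 4 | 5 | 6 | 7 | 8 | 9 | 10 | 11 | 12

the unique w with this rank table is (9, 11, 8, 1, 5, 2, 12, 4, 6, 3, 10, 7).

ℓ(w)=35; the 9 essential cells (i,j,r):

[(2, 8, 0), (2, 10, 1), (3, 7, 0), (5, 4, 1), (7, 4, 2), (7, 7, 3), (7, 10, 5), (9, 3, 2), (11, 7, 6)]


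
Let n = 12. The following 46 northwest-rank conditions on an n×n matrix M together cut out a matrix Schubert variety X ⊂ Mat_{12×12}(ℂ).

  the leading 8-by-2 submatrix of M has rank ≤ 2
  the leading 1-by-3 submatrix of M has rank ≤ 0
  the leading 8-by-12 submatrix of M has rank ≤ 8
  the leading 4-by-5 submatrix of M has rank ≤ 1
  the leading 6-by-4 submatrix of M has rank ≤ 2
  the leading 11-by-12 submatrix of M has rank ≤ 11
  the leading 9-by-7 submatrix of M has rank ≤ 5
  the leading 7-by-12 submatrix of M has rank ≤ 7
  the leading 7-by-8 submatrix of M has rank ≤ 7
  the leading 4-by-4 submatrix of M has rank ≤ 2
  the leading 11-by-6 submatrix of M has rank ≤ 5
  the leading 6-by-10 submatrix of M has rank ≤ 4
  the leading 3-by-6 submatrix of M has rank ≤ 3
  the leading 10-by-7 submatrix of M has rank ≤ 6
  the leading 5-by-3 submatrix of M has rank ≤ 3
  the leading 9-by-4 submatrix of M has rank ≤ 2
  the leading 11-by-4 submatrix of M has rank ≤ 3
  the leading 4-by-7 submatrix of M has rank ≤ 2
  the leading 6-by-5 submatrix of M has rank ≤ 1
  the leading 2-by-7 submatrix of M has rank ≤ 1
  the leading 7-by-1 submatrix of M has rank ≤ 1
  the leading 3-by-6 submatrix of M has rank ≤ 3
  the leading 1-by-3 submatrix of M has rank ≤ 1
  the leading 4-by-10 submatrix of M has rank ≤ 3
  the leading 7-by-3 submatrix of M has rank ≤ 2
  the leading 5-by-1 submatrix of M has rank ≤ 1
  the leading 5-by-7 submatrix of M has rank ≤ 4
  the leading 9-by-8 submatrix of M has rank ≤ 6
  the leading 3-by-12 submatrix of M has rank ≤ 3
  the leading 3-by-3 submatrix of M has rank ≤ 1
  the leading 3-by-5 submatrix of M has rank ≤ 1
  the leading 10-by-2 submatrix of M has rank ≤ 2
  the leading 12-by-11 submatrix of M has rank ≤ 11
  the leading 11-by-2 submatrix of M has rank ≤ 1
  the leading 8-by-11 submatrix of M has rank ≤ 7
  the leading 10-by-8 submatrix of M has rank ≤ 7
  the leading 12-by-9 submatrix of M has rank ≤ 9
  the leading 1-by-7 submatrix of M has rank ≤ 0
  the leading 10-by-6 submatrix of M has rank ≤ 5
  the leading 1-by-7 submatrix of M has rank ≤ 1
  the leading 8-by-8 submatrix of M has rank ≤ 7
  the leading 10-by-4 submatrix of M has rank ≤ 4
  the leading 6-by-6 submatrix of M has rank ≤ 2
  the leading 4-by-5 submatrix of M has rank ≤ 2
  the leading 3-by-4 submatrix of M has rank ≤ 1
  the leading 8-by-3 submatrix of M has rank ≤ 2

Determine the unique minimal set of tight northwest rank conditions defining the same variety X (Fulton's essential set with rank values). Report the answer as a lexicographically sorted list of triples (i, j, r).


Reconstructing r_w from the 46 given conditions:

  R[1]: 0  0  0  0  0  0  0  1  1  1  1  1
  R[2]: 1  1  1  1  1  1  1  2  2  2  2  2
  R[3]: 1  1  1  1  1  2  2  3  3  3  3  3
  R[4]: 1  1  1  1  1  2  2  3  3  3  4  4
  R[5]: 1  1  1  1  1  2  3  4  4  4  5  5
  R[6]: 1  1  1  1  1  2  3  4  4  4  5  6
  R[7]: 1  1  2  2  2  3  4  5  5  5  6  7
  R[8]: 1  1  2  2  3  4  5  6  6  6  7  8
  R[9]: 1  1  2  2  3  4  5  6  7  7  8  9
  R[10]: 1  1  2  3  4  5  6  7  8  8  9  10
  R[11]: 1  1  2  3  4  5  6  7  8  9  10  11
  R[12]: 1  2  3  4  5  6  7  8  9  10  11  12

the unique w with this rank table is (8, 1, 6, 11, 7, 12, 3, 5, 9, 4, 10, 2).

|D(w)|=35, |Ess(w)|=7:

[(1, 7, 0), (4, 7, 2), (4, 10, 3), (6, 5, 1), (6, 10, 4), (9, 4, 2), (11, 2, 1)]


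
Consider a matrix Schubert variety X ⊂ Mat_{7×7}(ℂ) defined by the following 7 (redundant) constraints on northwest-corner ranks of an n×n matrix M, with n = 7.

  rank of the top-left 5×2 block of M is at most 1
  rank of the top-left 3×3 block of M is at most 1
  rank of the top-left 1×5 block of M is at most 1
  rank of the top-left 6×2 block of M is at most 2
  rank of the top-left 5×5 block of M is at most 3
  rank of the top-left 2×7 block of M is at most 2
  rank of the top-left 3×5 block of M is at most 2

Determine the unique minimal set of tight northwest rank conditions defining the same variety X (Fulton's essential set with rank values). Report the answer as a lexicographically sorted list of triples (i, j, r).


Rank table r_w(7×7) implied by the 7 constraints:

  i=1: 1  1  1  1  1  1  1
  i=2: 1  1  1  2  2  2  2
  i=3: 1  1  1  2  2  3  3
  i=4: 1  1  2  3  3  4  4
  i=5: 1  1  2  3  3  4  5
  i=6: 1  2  3  4  4  5  6
  i=7: 1  2  3  4  5  6  7

second differences of R give the permutation w = (1, 4, 6, 3, 7, 2, 5).

4 SE-corners of the 8-cell Rothe diagram give Ess(w):

[(3, 3, 1), (3, 5, 2), (5, 2, 1), (5, 5, 3)]


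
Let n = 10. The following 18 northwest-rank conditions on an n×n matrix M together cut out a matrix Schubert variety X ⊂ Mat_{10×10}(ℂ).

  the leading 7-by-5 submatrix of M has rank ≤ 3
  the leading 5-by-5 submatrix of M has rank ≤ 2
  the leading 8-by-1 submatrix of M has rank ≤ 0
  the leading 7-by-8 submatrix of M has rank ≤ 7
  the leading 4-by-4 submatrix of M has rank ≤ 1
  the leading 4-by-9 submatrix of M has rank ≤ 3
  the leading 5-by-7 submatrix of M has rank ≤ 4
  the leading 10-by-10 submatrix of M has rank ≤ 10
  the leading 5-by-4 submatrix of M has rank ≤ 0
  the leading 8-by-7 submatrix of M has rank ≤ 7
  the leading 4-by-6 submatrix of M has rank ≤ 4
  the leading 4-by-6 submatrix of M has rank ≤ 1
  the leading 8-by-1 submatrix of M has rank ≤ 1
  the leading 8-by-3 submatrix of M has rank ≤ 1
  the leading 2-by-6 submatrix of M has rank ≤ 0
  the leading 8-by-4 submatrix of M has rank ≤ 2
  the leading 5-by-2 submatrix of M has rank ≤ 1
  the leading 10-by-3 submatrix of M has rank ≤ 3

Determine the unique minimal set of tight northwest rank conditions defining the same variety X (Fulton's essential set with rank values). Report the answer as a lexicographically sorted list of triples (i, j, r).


Computing R[i][j] = min implied NW-rank bound (n=10, 18 conditions):

  0, 0, 0, 0, 0, 0, 1, 1, 1, 1
  0, 0, 0, 0, 0, 0, 1, 2, 2, 2
  0, 0, 0, 0, 1, 1, 2, 3, 3, 3
  0, 0, 0, 0, 1, 1, 2, 3, 3, 4
  0, 0, 0, 0, 1, 2, 3, 4, 4, 5
  0, 1, 1, 1, 2, 3, 4, 5, 5, 6
  0, 1, 1, 2, 3, 4, 5, 6, 6, 7
  0, 1, 1, 2, 3, 4, 5, 6, 7, 8
  1, 2, 2, 3, 4, 5, 6, 7, 8, 9
  1, 2, 3, 4, 5, 6, 7, 8, 9, 10

so w = (7, 8, 5, 10, 6, 2, 4, 9, 1, 3).

D(w) has 31 cells with 6 SE-corners; essential set:

[(2, 6, 0), (4, 6, 1), (4, 9, 3), (5, 4, 0), (8, 1, 0), (8, 3, 1)]


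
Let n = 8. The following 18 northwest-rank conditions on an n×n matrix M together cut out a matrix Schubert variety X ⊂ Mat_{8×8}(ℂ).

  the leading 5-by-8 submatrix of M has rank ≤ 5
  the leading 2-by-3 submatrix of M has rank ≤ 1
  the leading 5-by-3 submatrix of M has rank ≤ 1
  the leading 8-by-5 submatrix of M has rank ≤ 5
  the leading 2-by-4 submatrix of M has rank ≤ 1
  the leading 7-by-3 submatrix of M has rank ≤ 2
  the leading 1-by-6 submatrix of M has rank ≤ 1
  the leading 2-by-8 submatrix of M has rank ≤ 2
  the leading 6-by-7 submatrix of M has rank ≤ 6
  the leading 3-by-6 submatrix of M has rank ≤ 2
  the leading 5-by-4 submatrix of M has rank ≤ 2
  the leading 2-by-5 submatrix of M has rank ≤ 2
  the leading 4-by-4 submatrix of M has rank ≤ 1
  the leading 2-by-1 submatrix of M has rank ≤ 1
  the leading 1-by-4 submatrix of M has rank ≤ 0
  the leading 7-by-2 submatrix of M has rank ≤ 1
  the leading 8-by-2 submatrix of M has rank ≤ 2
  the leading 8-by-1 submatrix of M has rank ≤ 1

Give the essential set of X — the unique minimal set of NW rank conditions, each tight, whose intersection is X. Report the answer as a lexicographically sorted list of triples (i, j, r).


Rank table r_w(8×8) implied by the 18 constraints:

  R[1]: 0 0 0 0 1 1 1 1
  R[2]: 1 1 1 1 2 2 2 2
  R[3]: 1 1 1 1 2 2 3 3
  R[4]: 1 1 1 1 2 3 4 4
  R[5]: 1 1 1 2 3 4 5 5
  R[6]: 1 1 2 3 4 5 6 6
  R[7]: 1 1 2 3 4 5 6 7
  R[8]: 1 2 3 4 5 6 7 8

so w = (5, 1, 7, 6, 4, 3, 8, 2).

D(w) has 15 cells with 5 SE-corners; essential set:

[(1, 4, 0), (3, 6, 2), (4, 4, 1), (5, 3, 1), (7, 2, 1)]
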